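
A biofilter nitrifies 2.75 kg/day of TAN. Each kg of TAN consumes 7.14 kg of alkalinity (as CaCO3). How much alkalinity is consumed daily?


Alkalinity factor: 7.14 kg CaCO3 consumed per kg TAN nitrified
alk = 2.75 kg TAN * 7.14 = 19.635 kg CaCO3/day

19.635 kg CaCO3/day


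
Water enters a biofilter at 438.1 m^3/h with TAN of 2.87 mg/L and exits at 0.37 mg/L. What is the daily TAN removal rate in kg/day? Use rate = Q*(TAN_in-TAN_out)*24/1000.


Concentration drop: TAN_in - TAN_out = 2.87 - 0.37 = 2.5 mg/L
Hourly TAN removed = Q * dTAN = 438.1 m^3/h * 2.5 mg/L = 1095.25 g/h  (m^3/h * mg/L = g/h)
Daily TAN removed = 1095.25 * 24 = 26286 g/day
Convert to kg/day: 26286 / 1000 = 26.286 kg/day

26.286 kg/day


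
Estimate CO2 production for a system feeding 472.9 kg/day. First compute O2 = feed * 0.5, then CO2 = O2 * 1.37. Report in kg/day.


O2 = 472.9 * 0.5 = 236.45
CO2 = 236.45 * 1.37 = 323.9365

323.9365 kg/day


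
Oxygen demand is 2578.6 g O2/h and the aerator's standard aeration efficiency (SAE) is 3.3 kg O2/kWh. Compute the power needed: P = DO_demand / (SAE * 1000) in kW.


SAE in g O2/kWh = 3.3 * 1000 = 3300 g/kWh
P = DO_demand / SAE_g = 2578.6 / 3300 = 0.781394 kW

0.781394 kW


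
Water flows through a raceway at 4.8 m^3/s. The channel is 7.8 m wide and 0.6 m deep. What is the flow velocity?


Cross-sectional area = W * d = 7.8 * 0.6 = 4.68 m^2
Velocity = Q / A = 4.8 / 4.68 = 1.02564 m/s

1.02564 m/s


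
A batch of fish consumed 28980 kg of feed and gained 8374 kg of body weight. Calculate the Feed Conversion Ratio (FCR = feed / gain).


FCR = feed consumed / weight gained
FCR = 28980 kg / 8374 kg = 3.46071

3.46071


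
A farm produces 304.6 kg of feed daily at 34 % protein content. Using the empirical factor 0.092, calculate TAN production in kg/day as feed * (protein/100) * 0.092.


Protein in feed = 304.6 * 34/100 = 103.564 kg/day
TAN = protein * 0.092 = 103.564 * 0.092 = 9.527888 kg/day

9.527888 kg/day


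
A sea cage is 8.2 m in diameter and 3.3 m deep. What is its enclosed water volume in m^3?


r = d/2 = 8.2/2 = 4.1 m
Base area = pi*r^2 = pi*4.1^2 = 52.810173 m^2
Volume = 52.810173 * 3.3 = 174.274 m^3

174.274 m^3


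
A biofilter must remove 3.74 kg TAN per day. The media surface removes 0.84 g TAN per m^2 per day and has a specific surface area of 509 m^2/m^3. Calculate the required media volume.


A = 3.74*1000 / 0.84 = 4452.381 m^2
V = 4452.381 / 509 = 8.74731

8.74731 m^3


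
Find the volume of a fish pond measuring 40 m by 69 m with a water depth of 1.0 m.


Base area = L * W = 40 * 69 = 2760 m^2
Volume = area * depth = 2760 * 1.0 = 2760 m^3

2760 m^3


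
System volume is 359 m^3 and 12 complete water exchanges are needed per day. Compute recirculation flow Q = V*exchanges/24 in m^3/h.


Daily recirculation volume = 359 m^3 * 12 = 4308 m^3/day
Flow rate Q = daily volume / 24 h = 4308 / 24 = 179.5 m^3/h

179.5 m^3/h


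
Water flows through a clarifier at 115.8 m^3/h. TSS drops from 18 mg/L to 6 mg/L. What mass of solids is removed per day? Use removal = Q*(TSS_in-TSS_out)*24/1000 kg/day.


Concentration drop: TSS_in - TSS_out = 18 - 6 = 12 mg/L
Hourly solids removed = Q * dTSS = 115.8 m^3/h * 12 mg/L = 1389.6 g/h  (m^3/h * mg/L = g/h)
Daily solids removed = 1389.6 * 24 = 33350.4 g/day
Convert g to kg: 33350.4 / 1000 = 33.3504 kg/day

33.3504 kg/day


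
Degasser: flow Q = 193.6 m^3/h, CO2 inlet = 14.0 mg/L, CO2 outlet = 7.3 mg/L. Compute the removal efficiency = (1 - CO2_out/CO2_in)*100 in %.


CO2_out / CO2_in = 7.3 / 14.0 = 0.52142857
Fraction remaining = 0.52142857
efficiency = (1 - 0.52142857) * 100 = 47.8571 %

47.8571 %


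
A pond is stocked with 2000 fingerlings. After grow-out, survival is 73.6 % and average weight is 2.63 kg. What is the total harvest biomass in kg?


Survivors = 2000 * 73.6/100 = 1472 fish
Harvest biomass = survivors * W_f = 1472 * 2.63 = 3871.36 kg

3871.36 kg


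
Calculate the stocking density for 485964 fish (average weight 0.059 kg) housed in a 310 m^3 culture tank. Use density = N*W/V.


Total biomass = 485964 fish * 0.059 kg = 28671.876 kg
Density = total biomass / volume = 28671.876 / 310 = 92.4899 kg/m^3

92.4899 kg/m^3


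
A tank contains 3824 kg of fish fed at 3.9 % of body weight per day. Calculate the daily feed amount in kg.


Feeding rate fraction = 3.9% / 100 = 0.039
Daily feed = 3824 kg * 0.039 = 149.136 kg/day

149.136 kg/day


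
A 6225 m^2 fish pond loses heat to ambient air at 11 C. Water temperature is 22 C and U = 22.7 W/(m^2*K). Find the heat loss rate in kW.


Temperature difference dT = 22 - 11 = 11 K
Heat loss (W) = U * A * dT = 22.7 * 6225 * 11 = 1554382.5 W
Convert to kW: 1554382.5 / 1000 = 1554.3825 kW

1554.3825 kW


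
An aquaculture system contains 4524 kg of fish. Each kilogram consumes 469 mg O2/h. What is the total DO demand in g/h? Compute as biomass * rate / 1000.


Total O2 consumption (mg/h) = 4524 kg * 469 mg/(kg*h) = 2121756 mg/h
Convert to g/h: 2121756 / 1000 = 2121.756 g/h

2121.756 g/h


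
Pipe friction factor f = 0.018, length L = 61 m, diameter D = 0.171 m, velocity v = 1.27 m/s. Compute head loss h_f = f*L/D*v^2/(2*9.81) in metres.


v^2 = 1.27^2 = 1.6129 m^2/s^2
L/D = 61/0.171 = 356.72515
h_f = f*(L/D)*v^2/(2g) = 0.018 * 356.72515 * 1.6129 / 19.62 = 0.527855 m

0.527855 m


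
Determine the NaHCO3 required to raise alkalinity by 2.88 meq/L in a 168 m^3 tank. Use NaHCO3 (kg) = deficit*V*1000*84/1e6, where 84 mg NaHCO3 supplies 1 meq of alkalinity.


Tank volume in L = 168 m^3 * 1000 = 168000 L
Total meq required = 2.88 meq/L * 168000 L = 483840 meq
NaHCO3 mass = 483840 meq * 84 mg/meq / 1e6 = 40.6426 kg

40.6426 kg


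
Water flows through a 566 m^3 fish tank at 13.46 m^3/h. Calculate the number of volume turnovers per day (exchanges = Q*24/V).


Daily flow volume = 13.46 m^3/h * 24 h = 323.04 m^3/day
Exchanges = daily flow / tank volume = 323.04 / 566 = 0.570742 exchanges/day

0.570742 exchanges/day


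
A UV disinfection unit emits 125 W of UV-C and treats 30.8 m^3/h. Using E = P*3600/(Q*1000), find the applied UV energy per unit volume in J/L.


Energy delivered per hour = 125 W * 3600 s = 450000 J/h
Volume treated per hour = 30.8 m^3/h * 1000 = 30800 L/h
dose = 450000 / 30800 = 14.6104 J/L

14.6104 J/L


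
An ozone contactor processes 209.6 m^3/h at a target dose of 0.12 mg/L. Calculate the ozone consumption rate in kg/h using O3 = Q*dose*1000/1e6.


O3 demand (mg/h) = Q * dose * 1000 = 209.6 * 0.12 * 1000 = 25152 mg/h
Convert mg to kg: 25152 / 1e6 = 0.025152 kg/h

0.025152 kg/h


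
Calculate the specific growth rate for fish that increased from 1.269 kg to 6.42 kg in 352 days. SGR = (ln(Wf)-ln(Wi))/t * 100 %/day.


ln(W_f) = ln(6.42) = 1.8594181
ln(W_i) = ln(1.269) = 0.23822919
ln(W_f) - ln(W_i) = 1.8594181 - 0.23822919 = 1.6211889
SGR = 1.6211889 / 352 * 100 = 0.460565 %/day

0.460565 %/day


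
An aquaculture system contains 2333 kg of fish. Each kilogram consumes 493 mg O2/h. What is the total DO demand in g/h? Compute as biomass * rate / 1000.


Total O2 consumption (mg/h) = 2333 kg * 493 mg/(kg*h) = 1150169 mg/h
Convert to g/h: 1150169 / 1000 = 1150.169 g/h

1150.169 g/h


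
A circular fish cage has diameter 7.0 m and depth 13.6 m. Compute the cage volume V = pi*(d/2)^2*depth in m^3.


r = d/2 = 7.0/2 = 3.5 m
Base area = pi*r^2 = pi*3.5^2 = 38.48451 m^2
Volume = 38.48451 * 13.6 = 523.389 m^3

523.389 m^3


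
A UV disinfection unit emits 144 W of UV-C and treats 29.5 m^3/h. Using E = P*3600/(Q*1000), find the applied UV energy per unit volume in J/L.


Energy delivered per hour = 144 W * 3600 s = 518400 J/h
Volume treated per hour = 29.5 m^3/h * 1000 = 29500 L/h
dose = 518400 / 29500 = 17.5729 J/L

17.5729 J/L


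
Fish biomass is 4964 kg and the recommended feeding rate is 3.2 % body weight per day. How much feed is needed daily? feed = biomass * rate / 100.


Feeding rate fraction = 3.2% / 100 = 0.032
Daily feed = 4964 kg * 0.032 = 158.848 kg/day

158.848 kg/day


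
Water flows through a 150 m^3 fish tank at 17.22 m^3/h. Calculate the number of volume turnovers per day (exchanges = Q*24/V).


Daily flow volume = 17.22 m^3/h * 24 h = 413.28 m^3/day
Exchanges = daily flow / tank volume = 413.28 / 150 = 2.7552 exchanges/day

2.7552 exchanges/day


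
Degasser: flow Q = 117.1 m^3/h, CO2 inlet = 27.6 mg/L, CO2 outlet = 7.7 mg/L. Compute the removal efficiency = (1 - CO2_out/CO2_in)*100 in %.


CO2_out / CO2_in = 7.7 / 27.6 = 0.27898551
Fraction remaining = 0.27898551
efficiency = (1 - 0.27898551) * 100 = 72.1014 %

72.1014 %


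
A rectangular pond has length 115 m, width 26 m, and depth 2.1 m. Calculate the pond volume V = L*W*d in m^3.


Base area = L * W = 115 * 26 = 2990 m^2
Volume = area * depth = 2990 * 2.1 = 6279 m^3

6279 m^3


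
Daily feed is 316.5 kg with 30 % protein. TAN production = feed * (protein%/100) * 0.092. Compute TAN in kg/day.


Protein in feed = 316.5 * 30/100 = 94.95 kg/day
TAN = protein * 0.092 = 94.95 * 0.092 = 8.7354 kg/day

8.7354 kg/day


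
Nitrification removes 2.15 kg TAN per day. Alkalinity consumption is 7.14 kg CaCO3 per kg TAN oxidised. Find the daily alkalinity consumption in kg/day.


Alkalinity factor: 7.14 kg CaCO3 consumed per kg TAN nitrified
alk = 2.15 kg TAN * 7.14 = 15.351 kg CaCO3/day

15.351 kg CaCO3/day


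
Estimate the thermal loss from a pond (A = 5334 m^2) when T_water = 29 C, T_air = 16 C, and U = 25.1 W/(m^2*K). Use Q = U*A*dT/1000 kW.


Temperature difference dT = 29 - 16 = 13 K
Heat loss (W) = U * A * dT = 25.1 * 5334 * 13 = 1740484.2 W
Convert to kW: 1740484.2 / 1000 = 1740.4842 kW

1740.4842 kW


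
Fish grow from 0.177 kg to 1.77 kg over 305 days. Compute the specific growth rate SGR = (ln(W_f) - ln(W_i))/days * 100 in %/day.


ln(W_f) = ln(1.77) = 0.57097955
ln(W_i) = ln(0.177) = -1.7316055
ln(W_f) - ln(W_i) = 0.57097955 - -1.7316055 = 2.302585
SGR = 2.302585 / 305 * 100 = 0.754946 %/day

0.754946 %/day


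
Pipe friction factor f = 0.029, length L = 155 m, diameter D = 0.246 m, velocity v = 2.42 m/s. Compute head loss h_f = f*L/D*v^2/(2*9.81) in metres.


v^2 = 2.42^2 = 5.8564 m^2/s^2
L/D = 155/0.246 = 630.0813
h_f = f*(L/D)*v^2/(2g) = 0.029 * 630.0813 * 5.8564 / 19.62 = 5.45414 m

5.45414 m


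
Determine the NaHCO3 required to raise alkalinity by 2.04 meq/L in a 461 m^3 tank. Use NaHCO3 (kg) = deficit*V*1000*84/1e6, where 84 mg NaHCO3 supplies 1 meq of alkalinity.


Tank volume in L = 461 m^3 * 1000 = 461000 L
Total meq required = 2.04 meq/L * 461000 L = 940440 meq
NaHCO3 mass = 940440 meq * 84 mg/meq / 1e6 = 78.997 kg

78.997 kg


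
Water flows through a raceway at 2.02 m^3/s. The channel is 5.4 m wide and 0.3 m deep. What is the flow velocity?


Cross-sectional area = W * d = 5.4 * 0.3 = 1.62 m^2
Velocity = Q / A = 2.02 / 1.62 = 1.24691 m/s

1.24691 m/s


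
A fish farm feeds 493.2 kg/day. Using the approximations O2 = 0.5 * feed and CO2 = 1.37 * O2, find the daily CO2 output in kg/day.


O2 = 493.2 * 0.5 = 246.6
CO2 = 246.6 * 1.37 = 337.842

337.842 kg/day


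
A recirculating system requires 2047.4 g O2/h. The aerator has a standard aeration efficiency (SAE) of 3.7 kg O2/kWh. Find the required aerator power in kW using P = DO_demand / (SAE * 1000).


SAE in g O2/kWh = 3.7 * 1000 = 3700 g/kWh
P = DO_demand / SAE_g = 2047.4 / 3700 = 0.553351 kW

0.553351 kW


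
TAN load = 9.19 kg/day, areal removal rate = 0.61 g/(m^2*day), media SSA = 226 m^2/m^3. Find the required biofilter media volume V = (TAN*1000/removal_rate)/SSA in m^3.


A = 9.19*1000 / 0.61 = 15065.574 m^2
V = 15065.574 / 226 = 66.6618

66.6618 m^3


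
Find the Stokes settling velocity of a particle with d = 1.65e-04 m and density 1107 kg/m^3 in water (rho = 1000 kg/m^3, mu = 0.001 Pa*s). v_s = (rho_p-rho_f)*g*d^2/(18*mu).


Density difference: rho_p - rho_f = 1107 - 1000 = 107 kg/m^3
d^2 = (1.65e-04)^2 = 2.7225e-08 m^2
Numerator = (rho_p - rho_f) * g * d^2 = 107 * 9.81 * 2.7225e-08 = 2.8577266e-05
Denominator = 18 * mu = 18 * 0.001 = 0.018
v_s = 2.8577266e-05 / 0.018 = 0.00158763 m/s
Check: Re = rho_f * v_s * d / mu = 1000 * 0.00158763 * 1.65e-04 / 0.001 = 0.262 < 1, so Stokes' law applies.

0.00158763 m/s


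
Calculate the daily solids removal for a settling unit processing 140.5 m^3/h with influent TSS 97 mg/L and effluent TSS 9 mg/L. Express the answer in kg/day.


Concentration drop: TSS_in - TSS_out = 97 - 9 = 88 mg/L
Hourly solids removed = Q * dTSS = 140.5 m^3/h * 88 mg/L = 12364 g/h  (m^3/h * mg/L = g/h)
Daily solids removed = 12364 * 24 = 296736 g/day
Convert g to kg: 296736 / 1000 = 296.736 kg/day

296.736 kg/day


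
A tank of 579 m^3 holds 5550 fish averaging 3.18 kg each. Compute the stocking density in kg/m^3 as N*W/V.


Total biomass = 5550 fish * 3.18 kg = 17649 kg
Density = total biomass / volume = 17649 / 579 = 30.4819 kg/m^3

30.4819 kg/m^3


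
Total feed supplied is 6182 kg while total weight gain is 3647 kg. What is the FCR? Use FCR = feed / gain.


FCR = feed consumed / weight gained
FCR = 6182 kg / 3647 kg = 1.69509

1.69509


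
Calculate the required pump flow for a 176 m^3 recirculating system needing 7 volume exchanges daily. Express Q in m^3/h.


Daily recirculation volume = 176 m^3 * 7 = 1232 m^3/day
Flow rate Q = daily volume / 24 h = 1232 / 24 = 51.3333 m^3/h

51.3333 m^3/h


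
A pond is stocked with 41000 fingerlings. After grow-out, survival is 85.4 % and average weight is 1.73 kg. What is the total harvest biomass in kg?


Survivors = 41000 * 85.4/100 = 35014 fish
Harvest biomass = survivors * W_f = 35014 * 1.73 = 60574.22 kg

60574.22 kg


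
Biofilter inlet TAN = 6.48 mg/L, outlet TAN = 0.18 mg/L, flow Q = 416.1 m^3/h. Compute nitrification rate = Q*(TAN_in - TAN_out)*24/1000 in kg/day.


Concentration drop: TAN_in - TAN_out = 6.48 - 0.18 = 6.3 mg/L
Hourly TAN removed = Q * dTAN = 416.1 m^3/h * 6.3 mg/L = 2621.43 g/h  (m^3/h * mg/L = g/h)
Daily TAN removed = 2621.43 * 24 = 62914.32 g/day
Convert to kg/day: 62914.32 / 1000 = 62.91432 kg/day

62.91432 kg/day


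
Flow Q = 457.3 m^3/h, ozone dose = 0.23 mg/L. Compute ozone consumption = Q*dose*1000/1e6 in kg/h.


O3 demand (mg/h) = Q * dose * 1000 = 457.3 * 0.23 * 1000 = 105179 mg/h
Convert mg to kg: 105179 / 1e6 = 0.105179 kg/h

0.105179 kg/h


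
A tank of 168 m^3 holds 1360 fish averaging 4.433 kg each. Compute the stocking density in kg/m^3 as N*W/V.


Total biomass = 1360 fish * 4.433 kg = 6028.88 kg
Density = total biomass / volume = 6028.88 / 168 = 35.8862 kg/m^3

35.8862 kg/m^3


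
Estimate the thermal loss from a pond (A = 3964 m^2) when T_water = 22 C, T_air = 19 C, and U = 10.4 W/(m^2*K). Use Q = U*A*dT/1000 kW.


Temperature difference dT = 22 - 19 = 3 K
Heat loss (W) = U * A * dT = 10.4 * 3964 * 3 = 123676.8 W
Convert to kW: 123676.8 / 1000 = 123.6768 kW

123.6768 kW


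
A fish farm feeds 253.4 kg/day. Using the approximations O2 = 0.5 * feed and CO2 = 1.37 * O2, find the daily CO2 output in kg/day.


O2 = 253.4 * 0.5 = 126.7
CO2 = 126.7 * 1.37 = 173.579

173.579 kg/day


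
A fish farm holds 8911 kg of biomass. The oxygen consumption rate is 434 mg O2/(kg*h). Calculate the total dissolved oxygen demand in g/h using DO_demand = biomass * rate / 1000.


Total O2 consumption (mg/h) = 8911 kg * 434 mg/(kg*h) = 3867374 mg/h
Convert to g/h: 3867374 / 1000 = 3867.374 g/h

3867.374 g/h


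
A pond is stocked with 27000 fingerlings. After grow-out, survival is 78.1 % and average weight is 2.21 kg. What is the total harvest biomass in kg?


Survivors = 27000 * 78.1/100 = 21087 fish
Harvest biomass = survivors * W_f = 21087 * 2.21 = 46602.27 kg

46602.27 kg


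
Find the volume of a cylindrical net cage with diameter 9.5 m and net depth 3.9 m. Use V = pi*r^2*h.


r = d/2 = 9.5/2 = 4.75 m
Base area = pi*r^2 = pi*4.75^2 = 70.882184 m^2
Volume = 70.882184 * 3.9 = 276.441 m^3

276.441 m^3


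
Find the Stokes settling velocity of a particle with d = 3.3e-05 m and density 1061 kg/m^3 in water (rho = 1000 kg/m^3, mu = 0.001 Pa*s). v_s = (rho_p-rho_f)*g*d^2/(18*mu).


Density difference: rho_p - rho_f = 1061 - 1000 = 61 kg/m^3
d^2 = (3.3e-05)^2 = 1.089e-09 m^2
Numerator = (rho_p - rho_f) * g * d^2 = 61 * 9.81 * 1.089e-09 = 6.5166849e-07
Denominator = 18 * mu = 18 * 0.001 = 0.018
v_s = 6.5166849e-07 / 0.018 = 3.62038e-05 m/s
Check: Re = rho_f * v_s * d / mu = 1000 * 3.62038e-05 * 3.3e-05 / 0.001 = 0.00119 < 1, so Stokes' law applies.

3.62038e-05 m/s


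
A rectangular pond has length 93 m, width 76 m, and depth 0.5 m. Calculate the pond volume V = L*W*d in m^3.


Base area = L * W = 93 * 76 = 7068 m^2
Volume = area * depth = 7068 * 0.5 = 3534 m^3

3534 m^3


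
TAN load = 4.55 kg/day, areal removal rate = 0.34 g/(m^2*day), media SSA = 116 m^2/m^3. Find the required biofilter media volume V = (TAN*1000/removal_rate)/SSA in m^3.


A = 4.55*1000 / 0.34 = 13382.353 m^2
V = 13382.353 / 116 = 115.365

115.365 m^3


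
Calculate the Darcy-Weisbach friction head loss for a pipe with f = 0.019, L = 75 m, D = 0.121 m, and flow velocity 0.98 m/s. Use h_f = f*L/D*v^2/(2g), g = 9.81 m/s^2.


v^2 = 0.98^2 = 0.9604 m^2/s^2
L/D = 75/0.121 = 619.83471
h_f = f*(L/D)*v^2/(2g) = 0.019 * 619.83471 * 0.9604 / 19.62 = 0.576478 m

0.576478 m


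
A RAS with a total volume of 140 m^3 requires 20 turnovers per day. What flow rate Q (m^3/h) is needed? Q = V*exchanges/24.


Daily recirculation volume = 140 m^3 * 20 = 2800 m^3/day
Flow rate Q = daily volume / 24 h = 2800 / 24 = 116.667 m^3/h

116.667 m^3/h


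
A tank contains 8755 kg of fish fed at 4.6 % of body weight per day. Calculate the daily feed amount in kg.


Feeding rate fraction = 4.6% / 100 = 0.046
Daily feed = 8755 kg * 0.046 = 402.73 kg/day

402.73 kg/day


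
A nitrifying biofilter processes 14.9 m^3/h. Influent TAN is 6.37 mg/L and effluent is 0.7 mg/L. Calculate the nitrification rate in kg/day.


Concentration drop: TAN_in - TAN_out = 6.37 - 0.7 = 5.67 mg/L
Hourly TAN removed = Q * dTAN = 14.9 m^3/h * 5.67 mg/L = 84.483 g/h  (m^3/h * mg/L = g/h)
Daily TAN removed = 84.483 * 24 = 2027.592 g/day
Convert to kg/day: 2027.592 / 1000 = 2.027592 kg/day

2.027592 kg/day


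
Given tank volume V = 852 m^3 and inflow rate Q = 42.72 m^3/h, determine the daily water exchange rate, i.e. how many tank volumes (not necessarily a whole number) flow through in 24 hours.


Daily flow volume = 42.72 m^3/h * 24 h = 1025.28 m^3/day
Exchanges = daily flow / tank volume = 1025.28 / 852 = 1.20338 exchanges/day

1.20338 exchanges/day


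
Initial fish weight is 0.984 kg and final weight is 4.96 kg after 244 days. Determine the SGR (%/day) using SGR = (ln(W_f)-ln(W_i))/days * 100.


ln(W_f) = ln(4.96) = 1.6014057
ln(W_i) = ln(0.984) = -0.016129382
ln(W_f) - ln(W_i) = 1.6014057 - -0.016129382 = 1.6175351
SGR = 1.6175351 / 244 * 100 = 0.662924 %/day

0.662924 %/day


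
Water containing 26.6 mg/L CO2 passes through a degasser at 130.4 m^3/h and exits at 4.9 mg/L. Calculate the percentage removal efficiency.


CO2_out / CO2_in = 4.9 / 26.6 = 0.18421053
Fraction remaining = 0.18421053
efficiency = (1 - 0.18421053) * 100 = 81.5789 %

81.5789 %


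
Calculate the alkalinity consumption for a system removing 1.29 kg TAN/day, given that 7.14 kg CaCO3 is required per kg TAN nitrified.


Alkalinity factor: 7.14 kg CaCO3 consumed per kg TAN nitrified
alk = 1.29 kg TAN * 7.14 = 9.2106 kg CaCO3/day

9.2106 kg CaCO3/day


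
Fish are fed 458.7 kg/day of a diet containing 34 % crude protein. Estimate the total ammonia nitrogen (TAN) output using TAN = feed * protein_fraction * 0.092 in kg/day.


Protein in feed = 458.7 * 34/100 = 155.958 kg/day
TAN = protein * 0.092 = 155.958 * 0.092 = 14.348136 kg/day

14.348136 kg/day


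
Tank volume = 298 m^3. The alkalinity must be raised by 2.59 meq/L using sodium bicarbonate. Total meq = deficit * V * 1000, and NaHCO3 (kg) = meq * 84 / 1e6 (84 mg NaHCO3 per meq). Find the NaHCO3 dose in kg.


Tank volume in L = 298 m^3 * 1000 = 298000 L
Total meq required = 2.59 meq/L * 298000 L = 771820 meq
NaHCO3 mass = 771820 meq * 84 mg/meq / 1e6 = 64.8329 kg

64.8329 kg


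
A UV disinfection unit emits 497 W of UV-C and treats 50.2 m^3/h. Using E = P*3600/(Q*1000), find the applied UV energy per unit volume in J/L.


Energy delivered per hour = 497 W * 3600 s = 1789200 J/h
Volume treated per hour = 50.2 m^3/h * 1000 = 50200 L/h
dose = 1789200 / 50200 = 35.6414 J/L

35.6414 J/L


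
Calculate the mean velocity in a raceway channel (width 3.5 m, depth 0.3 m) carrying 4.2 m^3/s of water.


Cross-sectional area = W * d = 3.5 * 0.3 = 1.05 m^2
Velocity = Q / A = 4.2 / 1.05 = 4 m/s

4 m/s


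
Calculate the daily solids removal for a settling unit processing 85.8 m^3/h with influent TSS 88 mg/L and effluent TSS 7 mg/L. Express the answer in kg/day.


Concentration drop: TSS_in - TSS_out = 88 - 7 = 81 mg/L
Hourly solids removed = Q * dTSS = 85.8 m^3/h * 81 mg/L = 6949.8 g/h  (m^3/h * mg/L = g/h)
Daily solids removed = 6949.8 * 24 = 166795.2 g/day
Convert g to kg: 166795.2 / 1000 = 166.7952 kg/day

166.7952 kg/day


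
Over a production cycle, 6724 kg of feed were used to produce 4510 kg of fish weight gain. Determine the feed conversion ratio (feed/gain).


FCR = feed consumed / weight gained
FCR = 6724 kg / 4510 kg = 1.49091

1.49091


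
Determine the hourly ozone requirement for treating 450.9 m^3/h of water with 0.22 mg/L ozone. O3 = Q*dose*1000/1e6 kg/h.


O3 demand (mg/h) = Q * dose * 1000 = 450.9 * 0.22 * 1000 = 99198 mg/h
Convert mg to kg: 99198 / 1e6 = 0.099198 kg/h

0.099198 kg/h


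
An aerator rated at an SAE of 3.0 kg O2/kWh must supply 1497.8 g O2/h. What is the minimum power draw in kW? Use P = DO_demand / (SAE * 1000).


SAE in g O2/kWh = 3.0 * 1000 = 3000 g/kWh
P = DO_demand / SAE_g = 1497.8 / 3000 = 0.499267 kW

0.499267 kW


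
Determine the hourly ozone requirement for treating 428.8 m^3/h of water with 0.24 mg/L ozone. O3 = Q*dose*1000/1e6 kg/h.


O3 demand (mg/h) = Q * dose * 1000 = 428.8 * 0.24 * 1000 = 102912 mg/h
Convert mg to kg: 102912 / 1e6 = 0.102912 kg/h

0.102912 kg/h


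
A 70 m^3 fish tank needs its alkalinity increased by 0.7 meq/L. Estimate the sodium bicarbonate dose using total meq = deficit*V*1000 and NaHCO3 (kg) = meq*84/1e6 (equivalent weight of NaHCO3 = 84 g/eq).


Tank volume in L = 70 m^3 * 1000 = 70000 L
Total meq required = 0.7 meq/L * 70000 L = 49000 meq
NaHCO3 mass = 49000 meq * 84 mg/meq / 1e6 = 4.116 kg

4.116 kg


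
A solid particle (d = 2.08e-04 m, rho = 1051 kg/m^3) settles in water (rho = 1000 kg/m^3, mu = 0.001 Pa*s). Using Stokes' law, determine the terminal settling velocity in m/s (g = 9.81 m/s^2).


Density difference: rho_p - rho_f = 1051 - 1000 = 51 kg/m^3
d^2 = (2.08e-04)^2 = 4.3264e-08 m^2
Numerator = (rho_p - rho_f) * g * d^2 = 51 * 9.81 * 4.3264e-08 = 2.1645412e-05
Denominator = 18 * mu = 18 * 0.001 = 0.018
v_s = 2.1645412e-05 / 0.018 = 0.00120252 m/s
Check: Re = rho_f * v_s * d / mu = 1000 * 0.00120252 * 2.08e-04 / 0.001 = 0.25 < 1, so Stokes' law applies.

0.00120252 m/s


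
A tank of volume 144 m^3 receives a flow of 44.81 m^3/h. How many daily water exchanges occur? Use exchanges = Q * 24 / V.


Daily flow volume = 44.81 m^3/h * 24 h = 1075.44 m^3/day
Exchanges = daily flow / tank volume = 1075.44 / 144 = 7.46833 exchanges/day

7.46833 exchanges/day


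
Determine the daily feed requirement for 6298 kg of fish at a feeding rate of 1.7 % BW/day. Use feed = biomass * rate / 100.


Feeding rate fraction = 1.7% / 100 = 0.017
Daily feed = 6298 kg * 0.017 = 107.066 kg/day

107.066 kg/day


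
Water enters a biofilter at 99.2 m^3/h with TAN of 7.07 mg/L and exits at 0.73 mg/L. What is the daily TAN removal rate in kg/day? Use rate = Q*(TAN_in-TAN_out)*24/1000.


Concentration drop: TAN_in - TAN_out = 7.07 - 0.73 = 6.34 mg/L
Hourly TAN removed = Q * dTAN = 99.2 m^3/h * 6.34 mg/L = 628.928 g/h  (m^3/h * mg/L = g/h)
Daily TAN removed = 628.928 * 24 = 15094.272 g/day
Convert to kg/day: 15094.272 / 1000 = 15.094272 kg/day

15.094272 kg/day


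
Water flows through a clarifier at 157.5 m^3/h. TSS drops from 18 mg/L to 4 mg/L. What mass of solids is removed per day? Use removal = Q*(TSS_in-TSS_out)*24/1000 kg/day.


Concentration drop: TSS_in - TSS_out = 18 - 4 = 14 mg/L
Hourly solids removed = Q * dTSS = 157.5 m^3/h * 14 mg/L = 2205 g/h  (m^3/h * mg/L = g/h)
Daily solids removed = 2205 * 24 = 52920 g/day
Convert g to kg: 52920 / 1000 = 52.92 kg/day

52.92 kg/day


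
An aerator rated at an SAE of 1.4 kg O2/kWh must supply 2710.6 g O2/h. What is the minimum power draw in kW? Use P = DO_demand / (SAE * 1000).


SAE in g O2/kWh = 1.4 * 1000 = 1400 g/kWh
P = DO_demand / SAE_g = 2710.6 / 1400 = 1.93614 kW

1.93614 kW


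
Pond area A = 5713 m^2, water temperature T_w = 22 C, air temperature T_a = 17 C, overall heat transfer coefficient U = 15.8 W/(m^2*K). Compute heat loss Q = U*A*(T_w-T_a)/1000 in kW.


Temperature difference dT = 22 - 17 = 5 K
Heat loss (W) = U * A * dT = 15.8 * 5713 * 5 = 451327 W
Convert to kW: 451327 / 1000 = 451.327 kW

451.327 kW


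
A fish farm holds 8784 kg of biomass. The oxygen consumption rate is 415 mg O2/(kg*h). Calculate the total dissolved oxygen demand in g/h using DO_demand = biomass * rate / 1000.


Total O2 consumption (mg/h) = 8784 kg * 415 mg/(kg*h) = 3645360 mg/h
Convert to g/h: 3645360 / 1000 = 3645.36 g/h

3645.36 g/h


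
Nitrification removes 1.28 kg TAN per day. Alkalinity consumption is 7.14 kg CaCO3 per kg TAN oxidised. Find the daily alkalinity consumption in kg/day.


Alkalinity factor: 7.14 kg CaCO3 consumed per kg TAN nitrified
alk = 1.28 kg TAN * 7.14 = 9.1392 kg CaCO3/day

9.1392 kg CaCO3/day


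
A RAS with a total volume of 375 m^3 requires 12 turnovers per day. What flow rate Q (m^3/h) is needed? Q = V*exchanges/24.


Daily recirculation volume = 375 m^3 * 12 = 4500 m^3/day
Flow rate Q = daily volume / 24 h = 4500 / 24 = 187.5 m^3/h

187.5 m^3/h


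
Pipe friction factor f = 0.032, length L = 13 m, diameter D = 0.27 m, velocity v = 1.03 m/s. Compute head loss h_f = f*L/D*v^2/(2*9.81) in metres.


v^2 = 1.03^2 = 1.0609 m^2/s^2
L/D = 13/0.27 = 48.148148
h_f = f*(L/D)*v^2/(2g) = 0.032 * 48.148148 * 1.0609 / 19.62 = 0.0833115 m

0.0833115 m


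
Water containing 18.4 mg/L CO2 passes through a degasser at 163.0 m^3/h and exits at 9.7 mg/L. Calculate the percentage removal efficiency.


CO2_out / CO2_in = 9.7 / 18.4 = 0.52717391
Fraction remaining = 0.52717391
efficiency = (1 - 0.52717391) * 100 = 47.2826 %

47.2826 %


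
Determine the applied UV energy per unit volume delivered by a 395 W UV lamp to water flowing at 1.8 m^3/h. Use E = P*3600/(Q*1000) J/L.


Energy delivered per hour = 395 W * 3600 s = 1422000 J/h
Volume treated per hour = 1.8 m^3/h * 1000 = 1800 L/h
dose = 1422000 / 1800 = 790 J/L

790 J/L


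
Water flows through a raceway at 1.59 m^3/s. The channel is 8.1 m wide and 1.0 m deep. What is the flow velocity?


Cross-sectional area = W * d = 8.1 * 1.0 = 8.1 m^2
Velocity = Q / A = 1.59 / 8.1 = 0.196296 m/s

0.196296 m/s


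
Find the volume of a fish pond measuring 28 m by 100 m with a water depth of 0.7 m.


Base area = L * W = 28 * 100 = 2800 m^2
Volume = area * depth = 2800 * 0.7 = 1960 m^3

1960 m^3


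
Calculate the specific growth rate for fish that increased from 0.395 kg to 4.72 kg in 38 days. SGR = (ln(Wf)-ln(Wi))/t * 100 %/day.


ln(W_f) = ln(4.72) = 1.5518088
ln(W_i) = ln(0.395) = -0.92886951
ln(W_f) - ln(W_i) = 1.5518088 - -0.92886951 = 2.4806783
SGR = 2.4806783 / 38 * 100 = 6.5281 %/day

6.5281 %/day


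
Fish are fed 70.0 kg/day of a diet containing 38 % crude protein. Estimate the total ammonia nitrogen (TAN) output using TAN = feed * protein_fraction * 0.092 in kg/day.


Protein in feed = 70.0 * 38/100 = 26.6 kg/day
TAN = protein * 0.092 = 26.6 * 0.092 = 2.4472 kg/day

2.4472 kg/day


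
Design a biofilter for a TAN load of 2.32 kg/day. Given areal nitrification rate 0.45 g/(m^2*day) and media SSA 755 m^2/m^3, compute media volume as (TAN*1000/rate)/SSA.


A = 2.32*1000 / 0.45 = 5155.5556 m^2
V = 5155.5556 / 755 = 6.82855

6.82855 m^3


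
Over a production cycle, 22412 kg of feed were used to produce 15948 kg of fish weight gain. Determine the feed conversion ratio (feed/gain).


FCR = feed consumed / weight gained
FCR = 22412 kg / 15948 kg = 1.40532

1.40532


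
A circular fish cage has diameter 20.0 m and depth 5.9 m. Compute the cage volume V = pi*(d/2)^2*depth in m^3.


r = d/2 = 20.0/2 = 10 m
Base area = pi*r^2 = pi*10^2 = 314.15927 m^2
Volume = 314.15927 * 5.9 = 1853.54 m^3

1853.54 m^3


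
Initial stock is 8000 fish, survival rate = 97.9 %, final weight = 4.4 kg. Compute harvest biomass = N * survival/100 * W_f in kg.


Survivors = 8000 * 97.9/100 = 7832 fish
Harvest biomass = survivors * W_f = 7832 * 4.4 = 34460.8 kg

34460.8 kg


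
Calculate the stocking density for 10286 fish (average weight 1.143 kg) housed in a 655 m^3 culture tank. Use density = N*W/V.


Total biomass = 10286 fish * 1.143 kg = 11756.898 kg
Density = total biomass / volume = 11756.898 / 655 = 17.9495 kg/m^3

17.9495 kg/m^3


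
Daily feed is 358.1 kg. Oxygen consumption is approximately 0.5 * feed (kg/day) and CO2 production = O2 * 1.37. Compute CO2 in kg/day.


O2 = 358.1 * 0.5 = 179.05
CO2 = 179.05 * 1.37 = 245.2985

245.2985 kg/day


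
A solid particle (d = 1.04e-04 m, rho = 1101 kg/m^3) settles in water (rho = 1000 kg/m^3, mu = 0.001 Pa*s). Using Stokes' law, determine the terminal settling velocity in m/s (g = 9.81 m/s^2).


Density difference: rho_p - rho_f = 1101 - 1000 = 101 kg/m^3
d^2 = (1.04e-04)^2 = 1.0816e-08 m^2
Numerator = (rho_p - rho_f) * g * d^2 = 101 * 9.81 * 1.0816e-08 = 1.0716601e-05
Denominator = 18 * mu = 18 * 0.001 = 0.018
v_s = 1.0716601e-05 / 0.018 = 5.95367e-04 m/s
Check: Re = rho_f * v_s * d / mu = 1000 * 5.95367e-04 * 1.04e-04 / 0.001 = 0.0619 < 1, so Stokes' law applies.

5.95367e-04 m/s


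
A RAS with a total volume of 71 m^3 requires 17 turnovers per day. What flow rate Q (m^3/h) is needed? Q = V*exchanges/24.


Daily recirculation volume = 71 m^3 * 17 = 1207 m^3/day
Flow rate Q = daily volume / 24 h = 1207 / 24 = 50.2917 m^3/h

50.2917 m^3/h


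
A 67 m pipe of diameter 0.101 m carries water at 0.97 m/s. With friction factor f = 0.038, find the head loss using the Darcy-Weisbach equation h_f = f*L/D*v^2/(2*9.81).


v^2 = 0.97^2 = 0.9409 m^2/s^2
L/D = 67/0.101 = 663.36634
h_f = f*(L/D)*v^2/(2g) = 0.038 * 663.36634 * 0.9409 / 19.62 = 1.20888 m

1.20888 m


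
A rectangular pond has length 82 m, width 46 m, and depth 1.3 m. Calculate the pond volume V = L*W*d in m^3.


Base area = L * W = 82 * 46 = 3772 m^2
Volume = area * depth = 3772 * 1.3 = 4903.6 m^3

4903.6 m^3


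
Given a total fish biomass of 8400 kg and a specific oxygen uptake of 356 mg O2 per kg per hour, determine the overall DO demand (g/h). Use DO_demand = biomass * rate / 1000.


Total O2 consumption (mg/h) = 8400 kg * 356 mg/(kg*h) = 2990400 mg/h
Convert to g/h: 2990400 / 1000 = 2990.4 g/h

2990.4 g/h


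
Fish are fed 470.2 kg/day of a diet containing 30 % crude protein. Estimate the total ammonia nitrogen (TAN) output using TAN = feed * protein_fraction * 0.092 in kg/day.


Protein in feed = 470.2 * 30/100 = 141.06 kg/day
TAN = protein * 0.092 = 141.06 * 0.092 = 12.97752 kg/day

12.97752 kg/day


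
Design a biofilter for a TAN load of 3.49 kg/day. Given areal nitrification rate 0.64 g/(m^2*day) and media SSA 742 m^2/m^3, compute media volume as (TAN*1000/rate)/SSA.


A = 3.49*1000 / 0.64 = 5453.125 m^2
V = 5453.125 / 742 = 7.34923

7.34923 m^3


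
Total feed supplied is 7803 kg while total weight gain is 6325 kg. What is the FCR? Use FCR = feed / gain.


FCR = feed consumed / weight gained
FCR = 7803 kg / 6325 kg = 1.23368

1.23368


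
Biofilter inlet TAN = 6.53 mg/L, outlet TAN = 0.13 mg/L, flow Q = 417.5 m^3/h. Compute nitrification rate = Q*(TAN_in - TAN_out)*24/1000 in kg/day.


Concentration drop: TAN_in - TAN_out = 6.53 - 0.13 = 6.4 mg/L
Hourly TAN removed = Q * dTAN = 417.5 m^3/h * 6.4 mg/L = 2672 g/h  (m^3/h * mg/L = g/h)
Daily TAN removed = 2672 * 24 = 64128 g/day
Convert to kg/day: 64128 / 1000 = 64.128 kg/day

64.128 kg/day


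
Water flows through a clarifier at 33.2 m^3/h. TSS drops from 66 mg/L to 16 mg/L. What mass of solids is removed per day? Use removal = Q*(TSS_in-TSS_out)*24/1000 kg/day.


Concentration drop: TSS_in - TSS_out = 66 - 16 = 50 mg/L
Hourly solids removed = Q * dTSS = 33.2 m^3/h * 50 mg/L = 1660 g/h  (m^3/h * mg/L = g/h)
Daily solids removed = 1660 * 24 = 39840 g/day
Convert g to kg: 39840 / 1000 = 39.84 kg/day

39.84 kg/day


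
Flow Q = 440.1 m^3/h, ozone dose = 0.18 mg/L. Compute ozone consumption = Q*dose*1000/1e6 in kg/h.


O3 demand (mg/h) = Q * dose * 1000 = 440.1 * 0.18 * 1000 = 79218 mg/h
Convert mg to kg: 79218 / 1e6 = 0.079218 kg/h

0.079218 kg/h


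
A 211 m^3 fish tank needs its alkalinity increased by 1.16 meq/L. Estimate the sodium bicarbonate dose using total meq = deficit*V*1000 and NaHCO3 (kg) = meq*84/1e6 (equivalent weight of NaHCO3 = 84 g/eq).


Tank volume in L = 211 m^3 * 1000 = 211000 L
Total meq required = 1.16 meq/L * 211000 L = 244760 meq
NaHCO3 mass = 244760 meq * 84 mg/meq / 1e6 = 20.5598 kg

20.5598 kg


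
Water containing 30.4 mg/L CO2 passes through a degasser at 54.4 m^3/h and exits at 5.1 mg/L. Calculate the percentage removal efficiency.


CO2_out / CO2_in = 5.1 / 30.4 = 0.16776316
Fraction remaining = 0.16776316
efficiency = (1 - 0.16776316) * 100 = 83.2237 %

83.2237 %


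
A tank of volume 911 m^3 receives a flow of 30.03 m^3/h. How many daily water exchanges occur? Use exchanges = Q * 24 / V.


Daily flow volume = 30.03 m^3/h * 24 h = 720.72 m^3/day
Exchanges = daily flow / tank volume = 720.72 / 911 = 0.791131 exchanges/day

0.791131 exchanges/day


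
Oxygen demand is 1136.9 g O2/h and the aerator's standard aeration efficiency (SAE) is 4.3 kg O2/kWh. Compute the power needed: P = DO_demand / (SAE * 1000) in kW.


SAE in g O2/kWh = 4.3 * 1000 = 4300 g/kWh
P = DO_demand / SAE_g = 1136.9 / 4300 = 0.264395 kW

0.264395 kW


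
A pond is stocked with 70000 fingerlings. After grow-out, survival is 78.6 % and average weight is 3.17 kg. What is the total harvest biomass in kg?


Survivors = 70000 * 78.6/100 = 55020 fish
Harvest biomass = survivors * W_f = 55020 * 3.17 = 174413.4 kg

174413.4 kg


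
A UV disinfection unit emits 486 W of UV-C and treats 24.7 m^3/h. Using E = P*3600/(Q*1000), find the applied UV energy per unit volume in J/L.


Energy delivered per hour = 486 W * 3600 s = 1749600 J/h
Volume treated per hour = 24.7 m^3/h * 1000 = 24700 L/h
dose = 1749600 / 24700 = 70.834 J/L

70.834 J/L


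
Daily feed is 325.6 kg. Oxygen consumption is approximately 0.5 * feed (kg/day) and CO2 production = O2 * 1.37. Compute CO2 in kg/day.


O2 = 325.6 * 0.5 = 162.8
CO2 = 162.8 * 1.37 = 223.036

223.036 kg/day


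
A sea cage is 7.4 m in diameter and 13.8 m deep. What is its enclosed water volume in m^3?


r = d/2 = 7.4/2 = 3.7 m
Base area = pi*r^2 = pi*3.7^2 = 43.008403 m^2
Volume = 43.008403 * 13.8 = 593.516 m^3

593.516 m^3


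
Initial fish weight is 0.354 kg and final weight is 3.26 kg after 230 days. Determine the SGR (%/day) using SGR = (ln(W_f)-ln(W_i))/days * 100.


ln(W_f) = ln(3.26) = 1.1817272
ln(W_i) = ln(0.354) = -1.0384584
ln(W_f) - ln(W_i) = 1.1817272 - -1.0384584 = 2.2201856
SGR = 2.2201856 / 230 * 100 = 0.965298 %/day

0.965298 %/day


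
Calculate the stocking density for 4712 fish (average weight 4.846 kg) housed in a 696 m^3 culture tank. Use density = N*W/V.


Total biomass = 4712 fish * 4.846 kg = 22834.352 kg
Density = total biomass / volume = 22834.352 / 696 = 32.808 kg/m^3

32.808 kg/m^3


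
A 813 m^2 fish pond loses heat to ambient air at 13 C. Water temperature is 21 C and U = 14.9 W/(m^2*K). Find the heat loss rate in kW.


Temperature difference dT = 21 - 13 = 8 K
Heat loss (W) = U * A * dT = 14.9 * 813 * 8 = 96909.6 W
Convert to kW: 96909.6 / 1000 = 96.9096 kW

96.9096 kW


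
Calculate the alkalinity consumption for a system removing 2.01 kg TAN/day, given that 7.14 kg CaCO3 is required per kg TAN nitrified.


Alkalinity factor: 7.14 kg CaCO3 consumed per kg TAN nitrified
alk = 2.01 kg TAN * 7.14 = 14.3514 kg CaCO3/day

14.3514 kg CaCO3/day


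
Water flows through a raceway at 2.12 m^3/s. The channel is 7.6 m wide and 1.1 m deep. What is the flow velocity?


Cross-sectional area = W * d = 7.6 * 1.1 = 8.36 m^2
Velocity = Q / A = 2.12 / 8.36 = 0.253589 m/s

0.253589 m/s


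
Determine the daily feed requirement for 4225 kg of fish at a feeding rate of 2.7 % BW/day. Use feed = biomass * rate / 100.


Feeding rate fraction = 2.7% / 100 = 0.027
Daily feed = 4225 kg * 0.027 = 114.075 kg/day

114.075 kg/day


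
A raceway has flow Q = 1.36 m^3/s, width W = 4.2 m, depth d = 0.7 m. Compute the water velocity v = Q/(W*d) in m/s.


Cross-sectional area = W * d = 4.2 * 0.7 = 2.94 m^2
Velocity = Q / A = 1.36 / 2.94 = 0.462585 m/s

0.462585 m/s


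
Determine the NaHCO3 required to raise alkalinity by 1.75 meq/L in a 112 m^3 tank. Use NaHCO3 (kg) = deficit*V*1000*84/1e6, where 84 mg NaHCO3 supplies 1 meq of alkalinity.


Tank volume in L = 112 m^3 * 1000 = 112000 L
Total meq required = 1.75 meq/L * 112000 L = 196000 meq
NaHCO3 mass = 196000 meq * 84 mg/meq / 1e6 = 16.464 kg

16.464 kg


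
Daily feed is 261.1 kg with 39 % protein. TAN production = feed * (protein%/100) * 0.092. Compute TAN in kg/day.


Protein in feed = 261.1 * 39/100 = 101.829 kg/day
TAN = protein * 0.092 = 101.829 * 0.092 = 9.368268 kg/day

9.368268 kg/day


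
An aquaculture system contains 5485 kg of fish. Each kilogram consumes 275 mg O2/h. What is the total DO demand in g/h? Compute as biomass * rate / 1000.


Total O2 consumption (mg/h) = 5485 kg * 275 mg/(kg*h) = 1508375 mg/h
Convert to g/h: 1508375 / 1000 = 1508.375 g/h

1508.375 g/h


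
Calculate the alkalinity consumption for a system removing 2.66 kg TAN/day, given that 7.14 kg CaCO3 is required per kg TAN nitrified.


Alkalinity factor: 7.14 kg CaCO3 consumed per kg TAN nitrified
alk = 2.66 kg TAN * 7.14 = 18.9924 kg CaCO3/day

18.9924 kg CaCO3/day


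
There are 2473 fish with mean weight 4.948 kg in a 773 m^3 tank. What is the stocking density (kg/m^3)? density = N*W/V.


Total biomass = 2473 fish * 4.948 kg = 12236.404 kg
Density = total biomass / volume = 12236.404 / 773 = 15.8298 kg/m^3

15.8298 kg/m^3


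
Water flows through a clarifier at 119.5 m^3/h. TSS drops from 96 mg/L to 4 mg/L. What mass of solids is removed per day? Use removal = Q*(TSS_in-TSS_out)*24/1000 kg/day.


Concentration drop: TSS_in - TSS_out = 96 - 4 = 92 mg/L
Hourly solids removed = Q * dTSS = 119.5 m^3/h * 92 mg/L = 10994 g/h  (m^3/h * mg/L = g/h)
Daily solids removed = 10994 * 24 = 263856 g/day
Convert g to kg: 263856 / 1000 = 263.856 kg/day

263.856 kg/day


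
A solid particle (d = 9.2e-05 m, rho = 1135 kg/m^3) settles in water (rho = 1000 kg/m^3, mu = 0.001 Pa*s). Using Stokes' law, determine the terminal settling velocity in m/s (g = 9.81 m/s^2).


Density difference: rho_p - rho_f = 1135 - 1000 = 135 kg/m^3
d^2 = (9.2e-05)^2 = 8.464e-09 m^2
Numerator = (rho_p - rho_f) * g * d^2 = 135 * 9.81 * 8.464e-09 = 1.1209298e-05
Denominator = 18 * mu = 18 * 0.001 = 0.018
v_s = 1.1209298e-05 / 0.018 = 6.22739e-04 m/s
Check: Re = rho_f * v_s * d / mu = 1000 * 6.22739e-04 * 9.2e-05 / 0.001 = 0.0573 < 1, so Stokes' law applies.

6.22739e-04 m/s


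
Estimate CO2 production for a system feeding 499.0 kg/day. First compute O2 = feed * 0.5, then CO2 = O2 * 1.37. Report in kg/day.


O2 = 499.0 * 0.5 = 249.5
CO2 = 249.5 * 1.37 = 341.815

341.815 kg/day
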